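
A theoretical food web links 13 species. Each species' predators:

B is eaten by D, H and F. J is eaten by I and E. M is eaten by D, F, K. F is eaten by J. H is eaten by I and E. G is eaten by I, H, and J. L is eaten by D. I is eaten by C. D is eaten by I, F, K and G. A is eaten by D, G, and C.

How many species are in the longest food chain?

One longest chain: L → D → G → H → I → C.
It has 6 species and 5 links.

6 species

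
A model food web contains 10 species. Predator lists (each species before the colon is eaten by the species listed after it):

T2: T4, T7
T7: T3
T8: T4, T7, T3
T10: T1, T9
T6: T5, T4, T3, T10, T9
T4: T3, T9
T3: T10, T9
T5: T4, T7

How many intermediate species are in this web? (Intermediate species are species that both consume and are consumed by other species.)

Intermediate species (has both prey and predators): T5, T4, T7, T3, T10.
Count: 5.

5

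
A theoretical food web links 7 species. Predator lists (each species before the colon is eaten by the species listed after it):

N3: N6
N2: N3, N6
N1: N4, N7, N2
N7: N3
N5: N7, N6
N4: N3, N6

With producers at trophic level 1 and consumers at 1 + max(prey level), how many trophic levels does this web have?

4

Producers (level 1): N5, N1.
N1 → N4 → N3 → N6 gives N6 level 4.
No species has a prey at level 4, so no species reaches level 5.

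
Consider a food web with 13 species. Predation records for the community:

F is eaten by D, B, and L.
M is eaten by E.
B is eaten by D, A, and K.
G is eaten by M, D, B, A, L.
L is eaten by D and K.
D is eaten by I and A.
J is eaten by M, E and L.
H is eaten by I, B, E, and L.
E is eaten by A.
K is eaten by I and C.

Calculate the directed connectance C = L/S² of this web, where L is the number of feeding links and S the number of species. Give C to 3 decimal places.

C = 0.154

The web has S = 13 species and L = 26 feeding links.
C = L / S² = 26 / 169 = 0.1538 ≈ 0.154.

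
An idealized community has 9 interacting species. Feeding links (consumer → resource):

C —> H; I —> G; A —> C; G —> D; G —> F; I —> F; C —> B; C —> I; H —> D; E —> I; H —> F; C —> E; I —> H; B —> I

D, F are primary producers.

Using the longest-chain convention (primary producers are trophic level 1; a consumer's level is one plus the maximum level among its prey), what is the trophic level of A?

Trophic level 6

D is a producer → level 1.
G eats D (level 1); other prey at levels: F 1 → level 2.
I eats G (level 2); other prey at levels: F 1, H 2 → level 3.
B eats I → level 4.
C eats B (level 4); other prey at levels: H 2, I 3, E 4 → level 5.
A eats C → level 6.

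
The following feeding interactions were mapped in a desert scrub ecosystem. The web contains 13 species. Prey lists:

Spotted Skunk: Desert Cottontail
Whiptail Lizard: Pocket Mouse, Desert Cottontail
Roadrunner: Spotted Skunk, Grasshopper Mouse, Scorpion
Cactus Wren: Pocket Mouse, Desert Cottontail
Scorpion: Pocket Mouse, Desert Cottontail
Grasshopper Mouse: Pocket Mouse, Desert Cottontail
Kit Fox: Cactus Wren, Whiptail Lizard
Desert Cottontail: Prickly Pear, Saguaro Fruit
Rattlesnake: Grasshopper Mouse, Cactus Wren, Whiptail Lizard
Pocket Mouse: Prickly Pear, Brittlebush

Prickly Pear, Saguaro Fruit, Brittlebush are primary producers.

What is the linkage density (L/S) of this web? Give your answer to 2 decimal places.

There are L = 21 links among S = 13 species.
L/S = 21/13 = 1.6154 ≈ 1.62.

L/S = 1.62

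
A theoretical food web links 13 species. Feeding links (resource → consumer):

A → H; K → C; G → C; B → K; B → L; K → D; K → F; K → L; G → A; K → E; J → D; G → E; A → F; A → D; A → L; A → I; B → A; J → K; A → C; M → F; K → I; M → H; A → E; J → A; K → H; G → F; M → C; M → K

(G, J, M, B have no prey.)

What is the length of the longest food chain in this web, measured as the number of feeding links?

2 links

One longest chain: G → A → I.
It has 3 species and 2 links.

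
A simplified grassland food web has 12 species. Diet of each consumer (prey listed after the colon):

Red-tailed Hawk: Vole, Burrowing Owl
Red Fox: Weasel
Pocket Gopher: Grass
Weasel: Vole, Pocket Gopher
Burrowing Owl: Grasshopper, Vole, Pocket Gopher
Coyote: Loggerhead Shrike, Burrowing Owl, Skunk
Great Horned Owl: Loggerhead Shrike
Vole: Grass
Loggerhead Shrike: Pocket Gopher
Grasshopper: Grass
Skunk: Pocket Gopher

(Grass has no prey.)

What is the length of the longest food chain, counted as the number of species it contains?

4 species

One longest chain: Grass → Pocket Gopher → Loggerhead Shrike → Coyote.
It has 4 species and 3 links.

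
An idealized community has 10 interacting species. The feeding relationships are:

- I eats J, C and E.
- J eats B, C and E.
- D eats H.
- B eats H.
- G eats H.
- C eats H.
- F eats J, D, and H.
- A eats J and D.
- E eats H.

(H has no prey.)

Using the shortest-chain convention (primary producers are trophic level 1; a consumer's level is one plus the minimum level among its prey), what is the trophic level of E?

H is a producer → level 1.
E eats H → level 2.

Trophic level 2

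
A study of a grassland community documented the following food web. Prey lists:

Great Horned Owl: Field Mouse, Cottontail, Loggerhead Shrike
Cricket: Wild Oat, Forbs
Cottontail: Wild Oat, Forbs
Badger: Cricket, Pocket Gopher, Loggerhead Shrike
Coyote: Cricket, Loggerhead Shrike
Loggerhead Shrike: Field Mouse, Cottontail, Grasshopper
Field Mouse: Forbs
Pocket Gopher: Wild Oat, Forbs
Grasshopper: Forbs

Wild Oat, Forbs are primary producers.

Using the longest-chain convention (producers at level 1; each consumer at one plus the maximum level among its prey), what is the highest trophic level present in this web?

Producers (level 1): Wild Oat, Forbs.
Forbs → Field Mouse → Loggerhead Shrike → Badger gives Badger level 4.
No species has a prey at level 4, so no species reaches level 5.

4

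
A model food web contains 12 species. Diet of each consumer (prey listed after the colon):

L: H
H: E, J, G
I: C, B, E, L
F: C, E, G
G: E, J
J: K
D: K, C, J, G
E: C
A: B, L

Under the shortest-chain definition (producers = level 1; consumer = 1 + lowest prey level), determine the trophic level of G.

C is a producer → level 1.
E eats C → level 2.
G eats E → level 3.
No prey of G is below level 2, so 3 is the minimum.

Trophic level 3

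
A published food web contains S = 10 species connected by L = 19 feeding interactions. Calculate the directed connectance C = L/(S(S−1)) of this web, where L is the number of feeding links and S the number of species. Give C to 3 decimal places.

The web has S = 10 species and L = 19 feeding links.
C = L / (S(S−1)) = 19 / 90 = 0.2111 ≈ 0.211.

C = 0.211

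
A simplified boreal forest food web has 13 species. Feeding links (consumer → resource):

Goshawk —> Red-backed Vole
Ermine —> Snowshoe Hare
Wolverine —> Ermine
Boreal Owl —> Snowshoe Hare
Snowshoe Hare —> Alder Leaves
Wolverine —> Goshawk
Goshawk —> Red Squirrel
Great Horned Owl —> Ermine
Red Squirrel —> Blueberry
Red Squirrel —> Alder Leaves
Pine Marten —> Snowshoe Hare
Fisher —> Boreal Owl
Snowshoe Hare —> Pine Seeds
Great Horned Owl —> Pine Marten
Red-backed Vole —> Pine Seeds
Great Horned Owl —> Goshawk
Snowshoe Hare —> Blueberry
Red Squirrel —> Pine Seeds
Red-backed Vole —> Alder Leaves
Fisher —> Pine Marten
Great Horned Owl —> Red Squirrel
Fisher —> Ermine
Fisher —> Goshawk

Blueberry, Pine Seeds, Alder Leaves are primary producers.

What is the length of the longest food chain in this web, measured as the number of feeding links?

One longest chain: Blueberry → Snowshoe Hare → Ermine → Wolverine.
It has 4 species and 3 links.

3 links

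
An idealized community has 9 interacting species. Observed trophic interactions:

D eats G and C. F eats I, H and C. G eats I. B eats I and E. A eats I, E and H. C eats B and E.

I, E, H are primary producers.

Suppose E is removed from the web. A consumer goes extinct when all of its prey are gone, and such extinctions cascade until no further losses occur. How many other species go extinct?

Remove E.
Every predator of it retains at least one other prey: B still has I; A still has I, H; C still has B.
No consumer loses all prey, so no secondary extinctions occur.

0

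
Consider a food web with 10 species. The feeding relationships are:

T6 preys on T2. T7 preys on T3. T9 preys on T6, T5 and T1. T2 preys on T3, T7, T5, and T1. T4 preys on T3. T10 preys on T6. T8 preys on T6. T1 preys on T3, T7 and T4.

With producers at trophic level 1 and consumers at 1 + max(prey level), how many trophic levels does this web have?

6

Producers (level 1): T3, T5.
T3 → T7 → T1 → T2 → T6 → T10 gives T10 level 6.
No species has a prey at level 6, so no species reaches level 7.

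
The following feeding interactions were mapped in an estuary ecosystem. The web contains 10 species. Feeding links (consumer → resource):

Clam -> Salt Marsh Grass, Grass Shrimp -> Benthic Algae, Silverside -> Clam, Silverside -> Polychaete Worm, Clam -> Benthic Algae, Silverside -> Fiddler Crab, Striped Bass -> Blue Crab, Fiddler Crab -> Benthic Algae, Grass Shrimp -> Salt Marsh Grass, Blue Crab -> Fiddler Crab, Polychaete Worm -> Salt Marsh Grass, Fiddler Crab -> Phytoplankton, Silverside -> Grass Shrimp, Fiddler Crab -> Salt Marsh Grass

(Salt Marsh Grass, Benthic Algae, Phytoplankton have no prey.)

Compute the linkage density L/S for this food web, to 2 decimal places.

There are L = 14 links among S = 10 species.
L/S = 14/10 = 1.4000 ≈ 1.40.

L/S = 1.40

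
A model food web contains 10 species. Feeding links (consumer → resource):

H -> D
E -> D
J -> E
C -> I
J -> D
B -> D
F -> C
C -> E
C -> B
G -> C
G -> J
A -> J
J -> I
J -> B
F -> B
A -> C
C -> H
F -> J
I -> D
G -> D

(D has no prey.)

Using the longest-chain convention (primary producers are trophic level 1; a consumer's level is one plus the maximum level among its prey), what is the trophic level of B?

D is a producer → level 1.
B eats D → level 2.

Trophic level 2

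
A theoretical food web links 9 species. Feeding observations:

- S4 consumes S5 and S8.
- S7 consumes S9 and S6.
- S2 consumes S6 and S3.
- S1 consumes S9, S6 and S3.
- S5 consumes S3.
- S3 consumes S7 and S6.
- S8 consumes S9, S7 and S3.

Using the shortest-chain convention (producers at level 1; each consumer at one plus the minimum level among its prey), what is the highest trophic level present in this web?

3

Producers (level 1): S9, S6.
Following each consumer down to its lowest-level prey: S9 → S8 → S4 (levels 1 through 3).
All prey of S4 (S8 2, S5 3) are at level 2 or above, so S4 is at level 1 + 2 = 3.
Every consumer has at least one prey at level 2 or below, so none exceeds level 3.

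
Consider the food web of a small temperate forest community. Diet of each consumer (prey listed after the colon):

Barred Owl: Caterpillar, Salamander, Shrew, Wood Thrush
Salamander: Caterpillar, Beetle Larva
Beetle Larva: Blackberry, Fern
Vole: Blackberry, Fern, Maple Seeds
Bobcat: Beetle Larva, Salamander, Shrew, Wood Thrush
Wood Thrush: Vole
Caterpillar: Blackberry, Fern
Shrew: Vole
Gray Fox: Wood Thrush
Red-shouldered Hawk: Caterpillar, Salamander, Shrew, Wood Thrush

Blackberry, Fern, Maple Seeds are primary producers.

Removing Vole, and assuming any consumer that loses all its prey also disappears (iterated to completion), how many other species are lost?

Remove Vole.
Round 1: Shrew (all prey gone), Wood Thrush (all prey gone) → extinct.
Round 2: Gray Fox (all prey gone) → extinct.
No further losses. Total secondary extinctions: 3.

3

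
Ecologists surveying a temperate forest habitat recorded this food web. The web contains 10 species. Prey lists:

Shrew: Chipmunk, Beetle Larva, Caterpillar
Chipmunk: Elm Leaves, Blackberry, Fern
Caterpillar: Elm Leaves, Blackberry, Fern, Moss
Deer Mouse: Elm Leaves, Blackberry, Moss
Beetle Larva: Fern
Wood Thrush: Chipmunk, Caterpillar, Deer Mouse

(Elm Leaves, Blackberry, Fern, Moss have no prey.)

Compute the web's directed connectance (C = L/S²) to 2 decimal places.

C = 0.17

The web has S = 10 species and L = 17 feeding links.
C = L / S² = 17 / 100 = 0.1700 ≈ 0.17.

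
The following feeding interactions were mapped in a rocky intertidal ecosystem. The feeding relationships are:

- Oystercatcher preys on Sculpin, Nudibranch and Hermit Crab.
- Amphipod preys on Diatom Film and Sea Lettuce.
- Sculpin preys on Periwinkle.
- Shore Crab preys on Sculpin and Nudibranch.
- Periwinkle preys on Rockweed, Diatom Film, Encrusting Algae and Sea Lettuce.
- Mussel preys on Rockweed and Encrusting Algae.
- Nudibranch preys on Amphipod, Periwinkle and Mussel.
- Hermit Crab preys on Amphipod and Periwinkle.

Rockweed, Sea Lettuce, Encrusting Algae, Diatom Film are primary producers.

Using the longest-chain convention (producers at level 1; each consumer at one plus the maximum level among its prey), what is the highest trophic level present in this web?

4

Producers (level 1): Rockweed, Sea Lettuce, Encrusting Algae, Diatom Film.
Rockweed → Mussel → Nudibranch → Shore Crab gives Shore Crab level 4.
No species has a prey at level 4, so no species reaches level 5.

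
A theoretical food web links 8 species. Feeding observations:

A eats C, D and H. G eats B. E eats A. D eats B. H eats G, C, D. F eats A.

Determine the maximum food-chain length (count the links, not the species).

One longest chain: B → D → H → A → F.
It has 5 species and 4 links.

4 links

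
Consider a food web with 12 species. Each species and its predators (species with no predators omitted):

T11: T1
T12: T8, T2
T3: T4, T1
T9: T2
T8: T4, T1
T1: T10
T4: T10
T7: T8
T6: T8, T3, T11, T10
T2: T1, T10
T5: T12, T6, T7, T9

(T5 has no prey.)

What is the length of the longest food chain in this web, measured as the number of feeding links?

4 links

One longest chain: T5 → T12 → T8 → T4 → T10.
It has 5 species and 4 links.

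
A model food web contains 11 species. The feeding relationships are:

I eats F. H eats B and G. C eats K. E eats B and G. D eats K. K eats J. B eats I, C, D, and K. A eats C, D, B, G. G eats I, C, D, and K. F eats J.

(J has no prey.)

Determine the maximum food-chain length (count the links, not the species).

4 links

One longest chain: J → K → C → G → A.
It has 5 species and 4 links.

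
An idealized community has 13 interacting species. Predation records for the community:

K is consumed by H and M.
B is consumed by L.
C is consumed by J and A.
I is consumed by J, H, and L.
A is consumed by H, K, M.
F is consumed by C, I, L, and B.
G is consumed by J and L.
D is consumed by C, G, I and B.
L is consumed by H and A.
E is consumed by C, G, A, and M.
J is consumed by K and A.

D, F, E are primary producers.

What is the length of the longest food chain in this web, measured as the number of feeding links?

One longest chain: D → G → L → A → K → H.
It has 6 species and 5 links.

5 links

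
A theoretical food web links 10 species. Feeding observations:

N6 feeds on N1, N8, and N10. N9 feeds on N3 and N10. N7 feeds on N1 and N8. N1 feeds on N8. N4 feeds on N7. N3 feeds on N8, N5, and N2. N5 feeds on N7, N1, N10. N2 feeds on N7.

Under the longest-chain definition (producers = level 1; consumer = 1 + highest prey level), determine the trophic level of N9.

Trophic level 6

N8 is a producer → level 1.
N1 eats N8 → level 2.
N7 eats N1 (level 2); other prey at levels: N8 1 → level 3.
N2 eats N7 → level 4.
N3 eats N2 (level 4); other prey at levels: N8 1, N5 4 → level 5.
N9 eats N3 (level 5); other prey at levels: N10 1 → level 6.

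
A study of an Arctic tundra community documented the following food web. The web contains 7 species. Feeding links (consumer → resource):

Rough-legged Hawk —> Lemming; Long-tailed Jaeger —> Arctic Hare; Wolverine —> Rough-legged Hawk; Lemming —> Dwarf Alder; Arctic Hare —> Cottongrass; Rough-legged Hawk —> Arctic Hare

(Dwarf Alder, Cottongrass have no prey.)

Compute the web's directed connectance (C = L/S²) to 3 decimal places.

C = 0.122

The web has S = 7 species and L = 6 feeding links.
C = L / S² = 6 / 49 = 0.1224 ≈ 0.122.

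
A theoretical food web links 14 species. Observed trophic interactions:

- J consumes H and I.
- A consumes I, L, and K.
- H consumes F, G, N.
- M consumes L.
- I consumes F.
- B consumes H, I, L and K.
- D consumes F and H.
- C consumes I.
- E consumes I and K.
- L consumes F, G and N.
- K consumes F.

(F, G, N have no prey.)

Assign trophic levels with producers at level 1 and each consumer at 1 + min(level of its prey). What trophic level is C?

Trophic level 3

F is a producer → level 1.
I eats F → level 2.
C eats I → level 3.
No prey of C is below level 2, so 3 is the minimum.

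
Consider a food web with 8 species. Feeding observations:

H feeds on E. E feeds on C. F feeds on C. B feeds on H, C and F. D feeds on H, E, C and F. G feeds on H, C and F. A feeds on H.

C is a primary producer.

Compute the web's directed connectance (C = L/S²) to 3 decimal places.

C = 0.219

The web has S = 8 species and L = 14 feeding links.
C = L / S² = 14 / 64 = 0.2188 ≈ 0.219.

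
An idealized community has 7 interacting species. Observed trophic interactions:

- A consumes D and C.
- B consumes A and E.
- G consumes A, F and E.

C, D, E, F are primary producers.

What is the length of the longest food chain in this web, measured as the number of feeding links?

2 links

One longest chain: C → A → G.
It has 3 species and 2 links.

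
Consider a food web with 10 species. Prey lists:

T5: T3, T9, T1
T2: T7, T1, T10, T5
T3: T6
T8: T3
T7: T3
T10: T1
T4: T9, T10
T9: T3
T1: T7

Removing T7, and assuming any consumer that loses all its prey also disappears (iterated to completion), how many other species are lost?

Remove T7.
Round 1: T1 (all prey gone) → extinct.
Round 2: T10 (all prey gone) → extinct.
No further losses. Total secondary extinctions: 2.

2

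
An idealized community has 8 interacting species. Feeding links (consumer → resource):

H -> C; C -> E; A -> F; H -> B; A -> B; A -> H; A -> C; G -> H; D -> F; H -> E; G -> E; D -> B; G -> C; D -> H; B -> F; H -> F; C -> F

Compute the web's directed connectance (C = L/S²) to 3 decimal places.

C = 0.266

The web has S = 8 species and L = 17 feeding links.
C = L / S² = 17 / 64 = 0.2656 ≈ 0.266.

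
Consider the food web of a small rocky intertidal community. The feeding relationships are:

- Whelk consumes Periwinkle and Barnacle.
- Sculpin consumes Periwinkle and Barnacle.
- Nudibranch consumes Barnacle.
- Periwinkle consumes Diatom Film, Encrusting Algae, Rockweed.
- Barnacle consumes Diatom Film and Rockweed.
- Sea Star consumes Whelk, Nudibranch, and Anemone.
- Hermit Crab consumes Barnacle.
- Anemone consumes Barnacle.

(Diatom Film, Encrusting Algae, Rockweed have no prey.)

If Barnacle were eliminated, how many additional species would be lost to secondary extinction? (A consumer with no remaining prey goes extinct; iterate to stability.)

3

Remove Barnacle.
Round 1: Hermit Crab (all prey gone), Anemone (all prey gone), Nudibranch (all prey gone) → extinct.
No further losses. Total secondary extinctions: 3.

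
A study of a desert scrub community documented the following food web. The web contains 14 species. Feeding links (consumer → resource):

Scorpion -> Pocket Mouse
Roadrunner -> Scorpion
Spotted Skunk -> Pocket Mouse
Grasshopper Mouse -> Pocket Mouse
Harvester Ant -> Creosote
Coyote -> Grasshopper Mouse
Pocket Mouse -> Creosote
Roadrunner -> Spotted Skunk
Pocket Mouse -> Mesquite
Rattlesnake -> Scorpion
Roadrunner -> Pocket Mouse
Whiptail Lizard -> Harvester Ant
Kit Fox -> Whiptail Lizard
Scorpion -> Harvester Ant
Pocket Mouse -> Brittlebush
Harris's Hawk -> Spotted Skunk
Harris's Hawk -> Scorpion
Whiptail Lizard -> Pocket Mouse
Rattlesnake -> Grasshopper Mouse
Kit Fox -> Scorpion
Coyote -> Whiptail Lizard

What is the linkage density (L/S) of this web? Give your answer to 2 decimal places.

L/S = 1.50

There are L = 21 links among S = 14 species.
L/S = 21/14 = 1.5000 ≈ 1.50.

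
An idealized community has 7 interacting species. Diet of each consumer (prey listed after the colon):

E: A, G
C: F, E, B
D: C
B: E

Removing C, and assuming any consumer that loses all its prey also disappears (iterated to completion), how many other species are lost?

1

Remove C.
Round 1: D (all prey gone) → extinct.
No further losses. Total secondary extinctions: 1.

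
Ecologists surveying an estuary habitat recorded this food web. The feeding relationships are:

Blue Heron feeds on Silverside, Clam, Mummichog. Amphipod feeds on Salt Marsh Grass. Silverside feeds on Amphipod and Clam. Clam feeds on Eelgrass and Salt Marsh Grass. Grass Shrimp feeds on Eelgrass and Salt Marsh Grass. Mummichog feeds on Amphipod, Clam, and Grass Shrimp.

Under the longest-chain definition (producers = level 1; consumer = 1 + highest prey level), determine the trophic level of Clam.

Trophic level 2

Salt Marsh Grass is a producer → level 1.
Clam eats Salt Marsh Grass (level 1); other prey at levels: Eelgrass 1 → level 2.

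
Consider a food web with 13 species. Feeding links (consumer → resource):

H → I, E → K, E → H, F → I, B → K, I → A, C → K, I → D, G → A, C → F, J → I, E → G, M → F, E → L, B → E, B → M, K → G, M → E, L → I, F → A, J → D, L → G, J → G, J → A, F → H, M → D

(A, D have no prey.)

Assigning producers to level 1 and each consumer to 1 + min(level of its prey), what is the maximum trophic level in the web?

Producers (level 1): A, D.
Following each consumer down to its lowest-level prey: A → F → C (levels 1 through 3).
All prey of C (F 2, K 3) are at level 2 or above, so C is at level 1 + 2 = 3.
Every consumer has at least one prey at level 2 or below, so none exceeds level 3.

3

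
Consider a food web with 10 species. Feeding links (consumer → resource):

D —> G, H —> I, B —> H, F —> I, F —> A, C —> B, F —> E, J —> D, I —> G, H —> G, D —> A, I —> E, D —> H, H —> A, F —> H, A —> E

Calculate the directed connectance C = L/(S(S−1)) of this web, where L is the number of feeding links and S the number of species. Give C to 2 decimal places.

The web has S = 10 species and L = 16 feeding links.
C = L / (S(S−1)) = 16 / 90 = 0.1778 ≈ 0.18.

C = 0.18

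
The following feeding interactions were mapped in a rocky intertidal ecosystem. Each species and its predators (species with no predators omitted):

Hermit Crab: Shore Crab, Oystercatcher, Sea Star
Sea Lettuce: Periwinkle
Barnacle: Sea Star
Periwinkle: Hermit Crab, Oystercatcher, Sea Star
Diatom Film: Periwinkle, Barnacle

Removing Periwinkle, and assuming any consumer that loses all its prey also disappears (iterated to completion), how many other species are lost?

Remove Periwinkle.
Round 1: Hermit Crab (all prey gone) → extinct.
Round 2: Shore Crab (all prey gone), Oystercatcher (all prey gone) → extinct.
No further losses. Total secondary extinctions: 3.

3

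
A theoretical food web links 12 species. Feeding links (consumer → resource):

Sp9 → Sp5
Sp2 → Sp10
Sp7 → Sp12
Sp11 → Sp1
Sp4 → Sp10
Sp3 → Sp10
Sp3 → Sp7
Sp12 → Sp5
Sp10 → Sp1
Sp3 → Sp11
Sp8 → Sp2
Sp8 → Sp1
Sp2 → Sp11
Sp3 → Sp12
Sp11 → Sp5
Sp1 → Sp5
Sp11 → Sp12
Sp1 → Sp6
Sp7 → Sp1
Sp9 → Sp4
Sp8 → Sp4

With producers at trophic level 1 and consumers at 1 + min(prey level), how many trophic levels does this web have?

4

Producers (level 1): Sp5, Sp6.
Following each consumer down to its lowest-level prey: Sp5 → Sp1 → Sp10 → Sp4 (levels 1 through 4).
All prey of Sp4 (Sp10 3) are at level 3 or above, so Sp4 is at level 1 + 3 = 4.
Every consumer has at least one prey at level 3 or below, so none exceeds level 4.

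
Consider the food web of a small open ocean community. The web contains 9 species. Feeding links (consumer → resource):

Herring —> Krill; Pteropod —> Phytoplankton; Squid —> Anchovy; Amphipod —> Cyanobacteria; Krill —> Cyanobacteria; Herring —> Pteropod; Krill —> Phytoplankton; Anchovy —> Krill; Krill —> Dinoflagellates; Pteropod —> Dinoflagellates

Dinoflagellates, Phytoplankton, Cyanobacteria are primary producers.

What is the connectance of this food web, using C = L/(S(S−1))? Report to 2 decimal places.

C = 0.14

The web has S = 9 species and L = 10 feeding links.
C = L / (S(S−1)) = 10 / 72 = 0.1389 ≈ 0.14.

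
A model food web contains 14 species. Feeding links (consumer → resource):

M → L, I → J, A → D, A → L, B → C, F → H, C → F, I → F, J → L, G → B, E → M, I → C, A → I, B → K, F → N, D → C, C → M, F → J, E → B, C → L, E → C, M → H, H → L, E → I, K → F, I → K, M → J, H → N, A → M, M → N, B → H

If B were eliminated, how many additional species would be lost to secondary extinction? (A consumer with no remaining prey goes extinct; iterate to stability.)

1

Remove B.
Round 1: G (all prey gone) → extinct.
No further losses. Total secondary extinctions: 1.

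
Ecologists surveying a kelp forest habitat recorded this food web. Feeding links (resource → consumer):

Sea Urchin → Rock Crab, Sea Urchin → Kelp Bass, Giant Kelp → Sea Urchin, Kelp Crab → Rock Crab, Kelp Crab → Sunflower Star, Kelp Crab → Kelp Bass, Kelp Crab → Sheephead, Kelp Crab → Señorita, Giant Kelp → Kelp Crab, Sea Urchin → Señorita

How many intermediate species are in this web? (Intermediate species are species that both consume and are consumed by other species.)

Intermediate species (has both prey and predators): Kelp Crab, Sea Urchin.
Count: 2.

2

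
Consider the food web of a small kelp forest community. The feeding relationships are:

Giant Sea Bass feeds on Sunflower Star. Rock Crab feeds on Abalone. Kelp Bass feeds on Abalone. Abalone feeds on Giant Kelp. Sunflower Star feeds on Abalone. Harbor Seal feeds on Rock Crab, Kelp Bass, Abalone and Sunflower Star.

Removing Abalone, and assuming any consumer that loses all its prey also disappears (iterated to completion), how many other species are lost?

Remove Abalone.
Round 1: Rock Crab (all prey gone), Kelp Bass (all prey gone), Sunflower Star (all prey gone) → extinct.
Round 2: Giant Sea Bass (all prey gone), Harbor Seal (all prey gone) → extinct.
No further losses. Total secondary extinctions: 5.

5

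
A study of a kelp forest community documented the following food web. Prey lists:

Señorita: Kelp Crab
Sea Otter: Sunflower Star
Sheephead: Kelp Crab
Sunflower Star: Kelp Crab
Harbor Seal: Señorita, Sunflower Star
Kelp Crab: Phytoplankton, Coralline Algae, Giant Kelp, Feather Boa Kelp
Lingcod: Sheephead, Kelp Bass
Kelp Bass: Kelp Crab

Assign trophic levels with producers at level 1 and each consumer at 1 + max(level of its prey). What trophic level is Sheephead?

Trophic level 3

Phytoplankton is a producer → level 1.
Kelp Crab eats Phytoplankton (level 1); other prey at levels: Coralline Algae 1, Giant Kelp 1, Feather Boa Kelp 1 → level 2.
Sheephead eats Kelp Crab → level 3.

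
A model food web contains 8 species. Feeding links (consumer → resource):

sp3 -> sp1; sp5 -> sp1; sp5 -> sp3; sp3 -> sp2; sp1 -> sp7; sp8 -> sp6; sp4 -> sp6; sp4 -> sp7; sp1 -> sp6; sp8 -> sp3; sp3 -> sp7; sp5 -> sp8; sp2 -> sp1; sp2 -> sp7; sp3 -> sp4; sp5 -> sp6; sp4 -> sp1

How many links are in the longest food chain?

One longest chain: sp7 → sp1 → sp4 → sp3 → sp8 → sp5.
It has 6 species and 5 links.

5 links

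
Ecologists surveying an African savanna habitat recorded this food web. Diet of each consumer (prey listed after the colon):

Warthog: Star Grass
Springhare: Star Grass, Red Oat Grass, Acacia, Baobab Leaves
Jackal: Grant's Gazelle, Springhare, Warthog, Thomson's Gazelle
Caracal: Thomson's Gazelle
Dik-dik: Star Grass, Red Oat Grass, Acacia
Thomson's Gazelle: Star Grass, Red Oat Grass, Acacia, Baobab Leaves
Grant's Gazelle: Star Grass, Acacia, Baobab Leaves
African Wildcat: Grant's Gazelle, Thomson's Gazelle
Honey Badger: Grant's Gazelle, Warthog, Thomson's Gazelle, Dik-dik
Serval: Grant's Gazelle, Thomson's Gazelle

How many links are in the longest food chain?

One longest chain: Star Grass → Grant's Gazelle → African Wildcat.
It has 3 species and 2 links.

2 links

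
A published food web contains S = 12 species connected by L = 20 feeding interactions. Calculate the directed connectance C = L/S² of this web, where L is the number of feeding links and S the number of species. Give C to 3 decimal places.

C = 0.139

The web has S = 12 species and L = 20 feeding links.
C = L / S² = 20 / 144 = 0.1389 ≈ 0.139.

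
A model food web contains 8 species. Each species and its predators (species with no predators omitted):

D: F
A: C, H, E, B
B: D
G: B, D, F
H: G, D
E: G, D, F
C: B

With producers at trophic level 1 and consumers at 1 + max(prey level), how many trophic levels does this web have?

Producers (level 1): A.
A → H → G → B → D → F gives F level 6.
No species has a prey at level 6, so no species reaches level 7.

6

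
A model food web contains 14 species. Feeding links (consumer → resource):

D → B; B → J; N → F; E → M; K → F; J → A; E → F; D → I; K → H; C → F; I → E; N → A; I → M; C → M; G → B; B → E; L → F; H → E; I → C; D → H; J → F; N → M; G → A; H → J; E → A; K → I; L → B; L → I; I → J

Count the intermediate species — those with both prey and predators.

6

Intermediate species (has both prey and predators): C, J, E, I, H, B.
Count: 6.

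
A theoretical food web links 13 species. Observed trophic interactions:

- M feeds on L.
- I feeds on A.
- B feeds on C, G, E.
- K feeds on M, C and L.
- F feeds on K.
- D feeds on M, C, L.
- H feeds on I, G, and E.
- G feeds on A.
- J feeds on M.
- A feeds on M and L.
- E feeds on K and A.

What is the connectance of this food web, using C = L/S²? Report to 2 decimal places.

The web has S = 13 species and L = 21 feeding links.
C = L / S² = 21 / 169 = 0.1243 ≈ 0.12.

C = 0.12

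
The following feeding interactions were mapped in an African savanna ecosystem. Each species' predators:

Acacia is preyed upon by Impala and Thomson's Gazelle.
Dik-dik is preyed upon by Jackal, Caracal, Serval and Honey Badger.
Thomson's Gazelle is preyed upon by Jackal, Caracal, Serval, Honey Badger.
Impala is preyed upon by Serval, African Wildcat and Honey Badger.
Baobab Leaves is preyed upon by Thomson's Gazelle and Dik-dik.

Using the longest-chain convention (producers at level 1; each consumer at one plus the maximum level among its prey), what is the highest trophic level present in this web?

3

Producers (level 1): Baobab Leaves, Acacia.
Acacia → Impala → African Wildcat gives African Wildcat level 3.
No species has a prey at level 3, so no species reaches level 4.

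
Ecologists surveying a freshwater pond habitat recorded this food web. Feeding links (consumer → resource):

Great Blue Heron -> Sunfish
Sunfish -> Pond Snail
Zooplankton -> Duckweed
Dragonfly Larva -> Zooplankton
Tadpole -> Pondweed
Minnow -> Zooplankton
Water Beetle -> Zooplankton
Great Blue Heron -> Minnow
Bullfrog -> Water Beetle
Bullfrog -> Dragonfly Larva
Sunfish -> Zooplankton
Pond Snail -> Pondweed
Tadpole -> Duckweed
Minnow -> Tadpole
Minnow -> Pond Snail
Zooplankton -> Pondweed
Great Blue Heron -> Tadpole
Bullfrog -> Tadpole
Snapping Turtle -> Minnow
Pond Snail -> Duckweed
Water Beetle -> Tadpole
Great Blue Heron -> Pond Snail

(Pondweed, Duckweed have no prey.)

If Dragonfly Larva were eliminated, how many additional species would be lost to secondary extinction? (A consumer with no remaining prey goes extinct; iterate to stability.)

0

Remove Dragonfly Larva.
Every predator of it retains at least one other prey: Bullfrog still has Tadpole, Water Beetle.
No consumer loses all prey, so no secondary extinctions occur.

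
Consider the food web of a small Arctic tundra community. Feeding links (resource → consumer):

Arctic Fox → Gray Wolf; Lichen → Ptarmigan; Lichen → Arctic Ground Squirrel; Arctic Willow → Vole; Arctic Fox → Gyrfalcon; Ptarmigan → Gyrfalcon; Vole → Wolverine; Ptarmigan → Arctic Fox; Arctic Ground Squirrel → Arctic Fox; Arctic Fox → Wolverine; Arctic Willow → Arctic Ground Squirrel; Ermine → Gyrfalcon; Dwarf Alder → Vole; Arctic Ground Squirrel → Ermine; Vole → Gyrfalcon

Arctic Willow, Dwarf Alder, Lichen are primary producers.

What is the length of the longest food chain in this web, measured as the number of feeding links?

One longest chain: Lichen → Ptarmigan → Arctic Fox → Wolverine.
It has 4 species and 3 links.

3 links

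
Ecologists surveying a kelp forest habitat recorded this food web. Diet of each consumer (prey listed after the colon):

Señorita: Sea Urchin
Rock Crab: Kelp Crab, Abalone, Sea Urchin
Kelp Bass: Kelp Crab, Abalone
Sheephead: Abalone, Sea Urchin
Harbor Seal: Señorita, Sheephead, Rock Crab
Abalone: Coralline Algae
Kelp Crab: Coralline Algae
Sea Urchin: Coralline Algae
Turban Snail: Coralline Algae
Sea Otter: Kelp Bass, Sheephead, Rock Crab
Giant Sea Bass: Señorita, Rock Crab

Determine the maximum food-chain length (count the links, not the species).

One longest chain: Coralline Algae → Kelp Crab → Rock Crab → Harbor Seal.
It has 4 species and 3 links.

3 links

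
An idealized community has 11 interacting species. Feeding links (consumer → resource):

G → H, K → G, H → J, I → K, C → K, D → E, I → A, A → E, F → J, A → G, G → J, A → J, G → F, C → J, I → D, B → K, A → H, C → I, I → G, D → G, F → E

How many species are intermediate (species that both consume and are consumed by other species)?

7

Intermediate species (has both prey and predators): F, H, G, A, K, D, I.
Count: 7.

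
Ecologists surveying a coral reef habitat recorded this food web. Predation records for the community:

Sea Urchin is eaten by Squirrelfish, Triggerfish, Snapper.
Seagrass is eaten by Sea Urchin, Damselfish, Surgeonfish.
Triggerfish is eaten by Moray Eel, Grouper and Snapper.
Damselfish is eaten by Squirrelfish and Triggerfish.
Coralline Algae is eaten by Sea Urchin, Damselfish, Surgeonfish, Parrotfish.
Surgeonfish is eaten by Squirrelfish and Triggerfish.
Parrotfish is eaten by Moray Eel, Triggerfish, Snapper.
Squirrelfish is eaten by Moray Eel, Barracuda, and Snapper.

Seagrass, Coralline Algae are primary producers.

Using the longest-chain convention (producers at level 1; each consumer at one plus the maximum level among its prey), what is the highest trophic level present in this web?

4

Producers (level 1): Seagrass, Coralline Algae.
Seagrass → Surgeonfish → Squirrelfish → Barracuda gives Barracuda level 4.
No species has a prey at level 4, so no species reaches level 5.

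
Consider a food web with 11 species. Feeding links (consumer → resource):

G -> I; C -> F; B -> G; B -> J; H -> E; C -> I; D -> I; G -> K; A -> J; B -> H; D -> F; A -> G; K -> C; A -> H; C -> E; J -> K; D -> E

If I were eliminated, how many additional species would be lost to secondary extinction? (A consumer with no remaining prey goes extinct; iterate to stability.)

Remove I.
Every predator of it retains at least one other prey: D still has E, F; C still has E, F; G still has K.
No consumer loses all prey, so no secondary extinctions occur.

0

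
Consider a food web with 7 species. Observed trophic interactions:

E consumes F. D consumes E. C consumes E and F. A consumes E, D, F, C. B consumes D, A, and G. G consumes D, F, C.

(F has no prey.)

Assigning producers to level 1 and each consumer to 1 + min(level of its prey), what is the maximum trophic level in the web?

3

Producers (level 1): F.
Following each consumer down to its lowest-level prey: F → E → D (levels 1 through 3).
All prey of D (E 2) are at level 2 or above, so D is at level 1 + 2 = 3.
Every consumer has at least one prey at level 2 or below, so none exceeds level 3.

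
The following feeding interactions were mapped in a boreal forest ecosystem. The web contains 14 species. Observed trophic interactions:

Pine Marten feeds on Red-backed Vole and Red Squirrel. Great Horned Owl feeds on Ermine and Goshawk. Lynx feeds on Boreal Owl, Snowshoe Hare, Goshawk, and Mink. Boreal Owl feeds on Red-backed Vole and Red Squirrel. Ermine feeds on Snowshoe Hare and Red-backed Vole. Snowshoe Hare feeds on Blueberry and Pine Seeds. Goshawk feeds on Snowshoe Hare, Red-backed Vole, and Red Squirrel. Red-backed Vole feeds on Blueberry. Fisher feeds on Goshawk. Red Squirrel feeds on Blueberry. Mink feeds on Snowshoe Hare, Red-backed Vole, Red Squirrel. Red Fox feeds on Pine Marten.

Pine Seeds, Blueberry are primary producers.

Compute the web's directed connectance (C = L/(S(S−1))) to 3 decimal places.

The web has S = 14 species and L = 24 feeding links.
C = L / (S(S−1)) = 24 / 182 = 0.1319 ≈ 0.132.

C = 0.132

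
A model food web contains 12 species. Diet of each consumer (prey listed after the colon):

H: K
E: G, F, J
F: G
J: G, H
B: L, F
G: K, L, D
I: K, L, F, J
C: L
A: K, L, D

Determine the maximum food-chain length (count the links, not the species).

3 links

One longest chain: K → G → J → I.
It has 4 species and 3 links.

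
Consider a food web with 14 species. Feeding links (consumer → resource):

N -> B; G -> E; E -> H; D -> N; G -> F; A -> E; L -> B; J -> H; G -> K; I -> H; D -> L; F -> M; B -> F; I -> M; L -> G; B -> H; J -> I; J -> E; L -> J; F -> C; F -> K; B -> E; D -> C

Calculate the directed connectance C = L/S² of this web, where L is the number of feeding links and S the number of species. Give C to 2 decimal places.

C = 0.12

The web has S = 14 species and L = 23 feeding links.
C = L / S² = 23 / 196 = 0.1173 ≈ 0.12.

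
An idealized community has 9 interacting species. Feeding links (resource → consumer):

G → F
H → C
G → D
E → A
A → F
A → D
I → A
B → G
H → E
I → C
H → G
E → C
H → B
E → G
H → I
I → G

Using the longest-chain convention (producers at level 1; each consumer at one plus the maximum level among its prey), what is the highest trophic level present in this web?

4

Producers (level 1): H.
H → I → A → D gives D level 4.
No species has a prey at level 4, so no species reaches level 5.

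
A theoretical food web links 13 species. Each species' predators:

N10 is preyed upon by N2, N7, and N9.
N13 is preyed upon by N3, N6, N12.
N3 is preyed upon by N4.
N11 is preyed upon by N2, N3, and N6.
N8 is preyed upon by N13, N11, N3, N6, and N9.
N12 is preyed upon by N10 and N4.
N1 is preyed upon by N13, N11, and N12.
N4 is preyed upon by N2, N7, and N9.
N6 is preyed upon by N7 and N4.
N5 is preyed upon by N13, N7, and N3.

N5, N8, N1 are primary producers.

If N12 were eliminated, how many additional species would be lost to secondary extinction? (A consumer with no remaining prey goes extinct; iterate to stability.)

Remove N12.
Round 1: N10 (all prey gone) → extinct.
No further losses. Total secondary extinctions: 1.

1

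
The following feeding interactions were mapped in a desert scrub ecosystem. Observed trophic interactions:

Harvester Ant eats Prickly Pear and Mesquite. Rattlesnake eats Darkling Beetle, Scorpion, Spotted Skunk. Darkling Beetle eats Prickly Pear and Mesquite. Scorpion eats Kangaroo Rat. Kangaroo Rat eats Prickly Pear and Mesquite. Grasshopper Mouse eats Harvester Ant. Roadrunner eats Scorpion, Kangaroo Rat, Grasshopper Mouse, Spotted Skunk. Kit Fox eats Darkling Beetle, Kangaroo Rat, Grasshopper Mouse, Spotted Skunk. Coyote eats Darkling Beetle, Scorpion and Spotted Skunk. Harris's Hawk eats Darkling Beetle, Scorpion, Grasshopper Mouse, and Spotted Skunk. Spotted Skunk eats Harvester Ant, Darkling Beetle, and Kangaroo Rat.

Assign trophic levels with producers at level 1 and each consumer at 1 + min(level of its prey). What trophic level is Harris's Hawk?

Trophic level 3

Mesquite is a producer → level 1.
Darkling Beetle eats Mesquite → level 2.
Harris's Hawk eats Darkling Beetle → level 3.
No prey of Harris's Hawk is below level 2, so 3 is the minimum.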